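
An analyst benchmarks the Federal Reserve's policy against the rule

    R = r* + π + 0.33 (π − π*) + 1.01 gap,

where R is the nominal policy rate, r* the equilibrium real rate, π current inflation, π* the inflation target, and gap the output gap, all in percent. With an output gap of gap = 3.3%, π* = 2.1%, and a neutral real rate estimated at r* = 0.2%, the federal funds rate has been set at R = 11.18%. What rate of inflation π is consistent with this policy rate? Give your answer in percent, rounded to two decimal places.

Collecting π: R = r* + (1 + 0.33) π − 0.33 π* + 1.01 gap
1.33 π = 11.18 − 0.2 + 0.33 × 2.1 − 1.01 × 3.3 = 8.34
π = 8.34 / 1.33 = 6.27

6.27%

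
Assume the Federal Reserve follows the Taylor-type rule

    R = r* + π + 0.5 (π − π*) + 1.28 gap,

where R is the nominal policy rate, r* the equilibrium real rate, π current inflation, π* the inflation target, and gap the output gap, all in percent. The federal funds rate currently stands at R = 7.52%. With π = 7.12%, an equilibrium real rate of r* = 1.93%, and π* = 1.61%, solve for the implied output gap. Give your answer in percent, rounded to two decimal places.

-3.35%

1.28 gap = 7.52 − 1.93 − 7.12 − 0.5 × (7.12 − 1.61) = -4.285
gap = -4.285 / 1.28 = -3.35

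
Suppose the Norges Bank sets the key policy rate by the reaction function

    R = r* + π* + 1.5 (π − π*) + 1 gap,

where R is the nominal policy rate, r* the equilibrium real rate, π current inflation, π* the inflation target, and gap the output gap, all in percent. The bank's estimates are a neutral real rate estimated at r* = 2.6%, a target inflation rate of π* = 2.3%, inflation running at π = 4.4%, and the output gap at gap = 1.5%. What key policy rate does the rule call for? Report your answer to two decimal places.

9.55%

R = 2.6 + 2.3 + 1.5 × (4.4 − 2.3) + 1 × 1.5
   = 2.6 + 2.3 + 3.15 + 1.5 = 9.55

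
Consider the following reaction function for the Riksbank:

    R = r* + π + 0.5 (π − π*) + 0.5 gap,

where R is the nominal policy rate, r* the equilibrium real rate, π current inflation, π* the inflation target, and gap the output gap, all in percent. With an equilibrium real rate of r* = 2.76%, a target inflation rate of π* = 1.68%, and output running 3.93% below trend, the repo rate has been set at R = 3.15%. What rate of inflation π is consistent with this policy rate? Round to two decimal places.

2.13%

Output 3.93% below potential → gap = -3.93.
Collecting π: R = r* + (1 + 0.5) π − 0.5 π* + 0.5 gap
1.5 π = 3.15 − 2.76 + 0.5 × 1.68 − 0.5 × (-3.93) = 3.195
π = 3.195 / 1.5 = 2.13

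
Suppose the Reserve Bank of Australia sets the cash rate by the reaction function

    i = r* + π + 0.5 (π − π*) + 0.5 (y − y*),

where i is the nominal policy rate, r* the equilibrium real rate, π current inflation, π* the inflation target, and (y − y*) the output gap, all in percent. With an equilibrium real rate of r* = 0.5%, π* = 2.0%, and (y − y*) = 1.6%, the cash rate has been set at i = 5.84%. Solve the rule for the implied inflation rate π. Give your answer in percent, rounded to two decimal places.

3.69%

Collecting π: i = r* + (1 + 0.5) π − 0.5 π* + 0.5 (y − y*)
1.5 π = 5.84 − 0.5 + 0.5 × 2.0 − 0.5 × 1.6 = 5.54
π = 5.54 / 1.5 = 3.69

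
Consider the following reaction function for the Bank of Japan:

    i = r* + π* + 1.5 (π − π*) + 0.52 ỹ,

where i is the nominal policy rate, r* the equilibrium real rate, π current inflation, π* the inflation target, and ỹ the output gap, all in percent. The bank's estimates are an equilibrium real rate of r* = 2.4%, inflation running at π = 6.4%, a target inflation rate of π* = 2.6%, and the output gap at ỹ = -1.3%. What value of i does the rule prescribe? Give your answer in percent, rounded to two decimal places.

10.02%

i = 2.4 + 2.6 + 1.5 × (6.4 − 2.6) + 0.52 × (-1.3)
   = 2.4 + 2.6 + 5.7 − 0.676 = 10.02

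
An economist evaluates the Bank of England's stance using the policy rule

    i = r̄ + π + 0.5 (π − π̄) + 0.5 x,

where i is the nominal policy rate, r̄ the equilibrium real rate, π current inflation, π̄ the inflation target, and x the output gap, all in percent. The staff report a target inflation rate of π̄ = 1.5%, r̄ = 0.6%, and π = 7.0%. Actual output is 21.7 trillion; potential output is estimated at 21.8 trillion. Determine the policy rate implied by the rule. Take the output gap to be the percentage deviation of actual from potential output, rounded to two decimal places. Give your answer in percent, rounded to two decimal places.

10.12%

Output gap = 100 × (21.7 − 21.8) / 21.8 = -0.46%.
i = 0.60 + 7.00 + 0.5 × (7.00 − 1.50) + 0.5 × (-0.46)
   = 0.60 + 7 + 2.75 − 0.23 = 10.12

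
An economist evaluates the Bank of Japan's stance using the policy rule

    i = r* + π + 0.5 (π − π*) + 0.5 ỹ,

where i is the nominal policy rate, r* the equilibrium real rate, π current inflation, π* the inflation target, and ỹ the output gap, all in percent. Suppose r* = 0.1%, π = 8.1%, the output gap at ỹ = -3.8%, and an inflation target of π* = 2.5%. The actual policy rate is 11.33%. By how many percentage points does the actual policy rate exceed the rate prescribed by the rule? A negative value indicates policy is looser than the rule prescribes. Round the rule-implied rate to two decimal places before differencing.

i = 0.1 + 8.1 + 0.5 × (8.1 − 2.5) + 0.5 × (-3.8)
   = 0.1 + 8.1 + 2.8 − 1.9 = 9.10
Deviation = 11.33 − 9.10 = 2.23 pp.

2.23 pp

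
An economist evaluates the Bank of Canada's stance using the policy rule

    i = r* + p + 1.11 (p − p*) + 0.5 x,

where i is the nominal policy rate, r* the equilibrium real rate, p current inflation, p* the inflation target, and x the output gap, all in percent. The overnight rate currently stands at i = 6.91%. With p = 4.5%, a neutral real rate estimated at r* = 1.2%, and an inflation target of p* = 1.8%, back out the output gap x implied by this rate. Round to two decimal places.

-3.57%

0.5 x = 6.91 − 1.2 − 4.5 − 1.11 × (4.5 − 1.8) = -1.787
x = -1.787 / 0.5 = -3.57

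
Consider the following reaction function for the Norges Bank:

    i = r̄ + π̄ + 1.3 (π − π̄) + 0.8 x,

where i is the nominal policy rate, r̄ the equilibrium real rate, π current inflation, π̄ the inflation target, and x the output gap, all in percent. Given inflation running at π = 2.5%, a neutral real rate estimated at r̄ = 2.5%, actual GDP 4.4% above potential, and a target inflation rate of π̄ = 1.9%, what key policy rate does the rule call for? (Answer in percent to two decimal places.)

8.70%

Output 4.4% above potential → x = 4.4.
i = 2.5 + 1.9 + 1.3 × (2.5 − 1.9) + 0.8 × 4.4
   = 2.5 + 1.9 + 0.78 + 3.52 = 8.70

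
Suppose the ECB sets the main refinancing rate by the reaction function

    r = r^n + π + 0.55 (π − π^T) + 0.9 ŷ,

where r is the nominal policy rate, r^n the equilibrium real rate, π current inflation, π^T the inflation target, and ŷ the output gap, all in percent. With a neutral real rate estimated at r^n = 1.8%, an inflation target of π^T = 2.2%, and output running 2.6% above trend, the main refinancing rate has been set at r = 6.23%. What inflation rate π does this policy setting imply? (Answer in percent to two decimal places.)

2.13%

Output 2.6% above potential → ŷ = 2.6.
Collecting π: r = r^n + (1 + 0.55) π − 0.55 π^T + 0.9 ŷ
1.55 π = 6.23 − 1.8 + 0.55 × 2.2 − 0.9 × 2.6 = 3.3
π = 3.3 / 1.55 = 2.13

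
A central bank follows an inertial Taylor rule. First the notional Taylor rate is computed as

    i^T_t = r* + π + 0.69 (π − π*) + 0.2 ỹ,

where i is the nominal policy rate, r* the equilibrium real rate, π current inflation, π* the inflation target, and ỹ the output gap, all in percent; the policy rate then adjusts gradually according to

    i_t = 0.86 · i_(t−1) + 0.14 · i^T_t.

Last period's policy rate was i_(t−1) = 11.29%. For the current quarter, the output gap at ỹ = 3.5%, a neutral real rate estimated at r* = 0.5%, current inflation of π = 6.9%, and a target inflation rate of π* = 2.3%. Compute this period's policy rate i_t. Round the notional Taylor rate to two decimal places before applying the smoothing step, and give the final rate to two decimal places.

11.29%

i^T_t = 0.5 + 6.9 + 0.69 × (6.9 − 2.3) + 0.2 × 3.5
   = 0.5 + 6.9 + 3.174 + 0.7 = 11.27
i_t = 0.86 × 11.29 + 0.14 × 11.27 = 9.7094 + 1.5778 = 11.29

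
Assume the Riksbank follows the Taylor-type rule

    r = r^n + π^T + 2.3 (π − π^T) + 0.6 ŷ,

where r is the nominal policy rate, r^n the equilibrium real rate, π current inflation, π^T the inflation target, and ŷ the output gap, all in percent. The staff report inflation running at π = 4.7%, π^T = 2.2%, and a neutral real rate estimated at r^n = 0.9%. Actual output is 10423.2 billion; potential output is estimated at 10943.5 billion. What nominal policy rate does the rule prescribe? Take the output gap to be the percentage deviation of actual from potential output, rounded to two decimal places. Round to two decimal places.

6.00%

Output gap = 100 × (10423.2 − 10943.5) / 10943.5 = -4.75%.
r = 0.90 + 2.20 + 2.3 × (4.70 − 2.20) + 0.6 × (-4.75)
   = 0.90 + 2.2 + 5.75 − 2.85 = 6.00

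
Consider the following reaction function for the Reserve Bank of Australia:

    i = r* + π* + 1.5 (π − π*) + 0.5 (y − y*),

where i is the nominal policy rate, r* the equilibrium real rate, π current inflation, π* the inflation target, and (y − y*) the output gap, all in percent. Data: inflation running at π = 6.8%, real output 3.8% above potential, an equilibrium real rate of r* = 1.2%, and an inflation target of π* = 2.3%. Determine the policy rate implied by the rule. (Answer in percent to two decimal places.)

12.15%

Output 3.8% above potential → (y − y*) = 3.8.
i = 1.2 + 2.3 + 1.5 × (6.8 − 2.3) + 0.5 × 3.8
   = 1.2 + 2.3 + 6.75 + 1.9 = 12.15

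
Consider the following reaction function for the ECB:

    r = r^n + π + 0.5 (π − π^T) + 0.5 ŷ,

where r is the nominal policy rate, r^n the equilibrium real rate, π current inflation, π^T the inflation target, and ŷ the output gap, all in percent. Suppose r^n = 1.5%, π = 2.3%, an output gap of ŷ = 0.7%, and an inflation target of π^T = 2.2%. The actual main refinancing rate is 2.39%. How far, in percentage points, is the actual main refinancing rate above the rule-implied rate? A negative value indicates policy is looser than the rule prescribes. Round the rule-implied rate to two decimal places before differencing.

r = 1.5 + 2.3 + 0.5 × (2.3 − 2.2) + 0.5 × 0.7
   = 1.5 + 2.3 + 0.05 + 0.35 = 4.20
Deviation = 2.39 − 4.20 = -1.81 pp.

-1.81 pp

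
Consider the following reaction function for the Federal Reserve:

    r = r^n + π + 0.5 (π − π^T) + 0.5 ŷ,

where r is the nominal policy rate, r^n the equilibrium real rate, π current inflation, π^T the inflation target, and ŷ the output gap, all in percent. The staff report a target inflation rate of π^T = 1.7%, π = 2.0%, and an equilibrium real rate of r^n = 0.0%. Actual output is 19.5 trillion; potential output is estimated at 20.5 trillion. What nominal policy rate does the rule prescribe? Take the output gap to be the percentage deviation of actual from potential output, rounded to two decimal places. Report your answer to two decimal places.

Output gap = 100 × (19.5 − 20.5) / 20.5 = -4.88%.
r = 0.00 + 2.00 + 0.5 × (2.00 − 1.70) + 0.5 × (-4.88)
   = 0.00 + 2 + 0.15 − 2.44 = -0.29

-0.29%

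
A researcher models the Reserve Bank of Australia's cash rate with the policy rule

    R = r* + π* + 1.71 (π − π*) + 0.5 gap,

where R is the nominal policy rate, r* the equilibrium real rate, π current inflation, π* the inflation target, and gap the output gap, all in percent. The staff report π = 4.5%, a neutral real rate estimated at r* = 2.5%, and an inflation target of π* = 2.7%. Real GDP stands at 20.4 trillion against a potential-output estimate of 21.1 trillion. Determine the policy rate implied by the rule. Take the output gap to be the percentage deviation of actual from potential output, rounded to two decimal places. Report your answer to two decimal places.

6.62%

Output gap = 100 × (20.4 − 21.1) / 21.1 = -3.32%.
R = 2.50 + 2.70 + 1.71 × (4.50 − 2.70) + 0.5 × (-3.32)
   = 2.50 + 2.7 + 3.078 − 1.66 = 6.62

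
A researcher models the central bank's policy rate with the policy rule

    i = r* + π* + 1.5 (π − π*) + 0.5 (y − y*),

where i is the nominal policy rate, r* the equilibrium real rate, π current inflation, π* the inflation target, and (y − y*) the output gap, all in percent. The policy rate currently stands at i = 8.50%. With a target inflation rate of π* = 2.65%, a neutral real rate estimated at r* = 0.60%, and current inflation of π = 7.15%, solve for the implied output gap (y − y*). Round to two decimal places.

0.5 (y − y*) = 8.50 − 0.60 − 2.65 − 1.5 × (7.15 − 2.65) = -1.5
(y − y*) = -1.5 / 0.5 = -3.00

-3.00%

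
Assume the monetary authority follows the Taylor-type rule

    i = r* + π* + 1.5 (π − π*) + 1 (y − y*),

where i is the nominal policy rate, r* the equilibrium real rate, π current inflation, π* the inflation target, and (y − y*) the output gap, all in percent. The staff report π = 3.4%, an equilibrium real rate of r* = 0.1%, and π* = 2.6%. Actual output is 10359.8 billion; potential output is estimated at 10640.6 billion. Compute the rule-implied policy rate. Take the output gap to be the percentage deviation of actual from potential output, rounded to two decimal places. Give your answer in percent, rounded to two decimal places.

1.26%

Output gap = 100 × (10359.8 − 10640.6) / 10640.6 = -2.64%.
i = 0.10 + 2.60 + 1.5 × (3.40 − 2.60) + 1 × (-2.64)
   = 0.10 + 2.6 + 1.2 − 2.64 = 1.26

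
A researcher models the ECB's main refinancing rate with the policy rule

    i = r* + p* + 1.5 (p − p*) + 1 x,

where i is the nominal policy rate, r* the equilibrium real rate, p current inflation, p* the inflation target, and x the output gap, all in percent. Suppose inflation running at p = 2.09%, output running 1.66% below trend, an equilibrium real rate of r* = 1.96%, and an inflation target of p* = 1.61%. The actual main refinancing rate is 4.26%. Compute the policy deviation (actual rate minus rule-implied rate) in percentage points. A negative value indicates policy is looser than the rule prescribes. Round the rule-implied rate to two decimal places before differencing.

1.63 pp

Output 1.66% below potential → x = -1.66.
i = 1.96 + 1.61 + 1.5 × (2.09 − 1.61) + 1 × (-1.66)
   = 1.96 + 1.61 + 0.72 − 1.66 = 2.63
Deviation = 4.26 − 2.63 = 1.63 pp.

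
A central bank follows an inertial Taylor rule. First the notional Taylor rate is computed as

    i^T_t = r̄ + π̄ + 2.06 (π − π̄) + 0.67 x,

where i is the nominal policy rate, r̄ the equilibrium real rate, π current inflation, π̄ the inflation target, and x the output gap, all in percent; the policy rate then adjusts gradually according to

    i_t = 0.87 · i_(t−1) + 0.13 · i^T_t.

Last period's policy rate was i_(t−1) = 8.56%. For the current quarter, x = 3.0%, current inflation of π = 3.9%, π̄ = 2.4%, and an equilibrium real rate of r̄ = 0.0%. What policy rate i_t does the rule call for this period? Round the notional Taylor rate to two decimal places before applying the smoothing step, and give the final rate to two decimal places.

8.42%

i^T_t = 0.0 + 2.4 + 2.06 × (3.9 − 2.4) + 0.67 × 3.0
   = 0.0 + 2.4 + 3.09 + 2.01 = 7.50
i_t = 0.87 × 8.56 + 0.13 × 7.50 = 7.4472 + 0.975 = 8.42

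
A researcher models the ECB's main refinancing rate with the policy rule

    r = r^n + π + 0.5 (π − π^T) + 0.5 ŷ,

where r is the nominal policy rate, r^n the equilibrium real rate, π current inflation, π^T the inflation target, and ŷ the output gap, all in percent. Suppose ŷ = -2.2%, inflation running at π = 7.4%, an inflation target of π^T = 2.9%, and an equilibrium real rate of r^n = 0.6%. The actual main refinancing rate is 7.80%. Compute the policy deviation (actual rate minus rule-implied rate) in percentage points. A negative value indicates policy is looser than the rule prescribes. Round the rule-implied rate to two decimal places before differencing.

r = 0.6 + 7.4 + 0.5 × (7.4 − 2.9) + 0.5 × (-2.2)
   = 0.6 + 7.4 + 2.25 − 1.1 = 9.15
Deviation = 7.80 − 9.15 = -1.35 pp.

-1.35 pp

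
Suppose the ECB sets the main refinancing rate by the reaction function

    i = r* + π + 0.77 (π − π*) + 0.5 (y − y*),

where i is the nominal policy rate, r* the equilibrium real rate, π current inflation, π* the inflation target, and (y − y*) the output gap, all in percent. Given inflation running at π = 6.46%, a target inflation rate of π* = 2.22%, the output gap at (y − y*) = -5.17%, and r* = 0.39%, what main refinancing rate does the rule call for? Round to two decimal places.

i = 0.39 + 6.46 + 0.77 × (6.46 − 2.22) + 0.5 × (-5.17)
   = 0.39 + 6.46 + 3.2648 − 2.585 = 7.53

7.53%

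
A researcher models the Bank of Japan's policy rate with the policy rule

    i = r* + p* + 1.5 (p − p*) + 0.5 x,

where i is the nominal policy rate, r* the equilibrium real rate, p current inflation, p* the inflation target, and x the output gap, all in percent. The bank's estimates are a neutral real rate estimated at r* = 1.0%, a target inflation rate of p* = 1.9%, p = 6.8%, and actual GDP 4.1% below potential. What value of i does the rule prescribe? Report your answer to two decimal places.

Output 4.1% below potential → x = -4.1.
i = 1.0 + 1.9 + 1.5 × (6.8 − 1.9) + 0.5 × (-4.1)
   = 1.0 + 1.9 + 7.35 − 2.05 = 8.20

8.20%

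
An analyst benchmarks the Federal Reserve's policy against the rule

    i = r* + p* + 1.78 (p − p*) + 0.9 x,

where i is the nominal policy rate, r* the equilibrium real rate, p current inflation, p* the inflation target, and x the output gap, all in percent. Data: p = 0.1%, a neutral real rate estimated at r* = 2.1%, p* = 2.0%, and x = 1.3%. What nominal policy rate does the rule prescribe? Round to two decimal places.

i = 2.1 + 2.0 + 1.78 × (0.1 − 2.0) + 0.9 × 1.3
   = 2.1 + 2 − 3.382 + 1.17 = 1.89

1.89%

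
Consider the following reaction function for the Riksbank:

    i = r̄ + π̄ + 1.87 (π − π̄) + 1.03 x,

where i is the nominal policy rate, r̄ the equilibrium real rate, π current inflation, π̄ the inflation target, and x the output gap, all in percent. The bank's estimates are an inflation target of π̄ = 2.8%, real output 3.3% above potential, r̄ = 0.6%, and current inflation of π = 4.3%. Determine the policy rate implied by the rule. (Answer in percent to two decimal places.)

9.60%

Output 3.3% above potential → x = 3.3.
i = 0.6 + 2.8 + 1.87 × (4.3 − 2.8) + 1.03 × 3.3
   = 0.6 + 2.8 + 2.805 + 3.399 = 9.60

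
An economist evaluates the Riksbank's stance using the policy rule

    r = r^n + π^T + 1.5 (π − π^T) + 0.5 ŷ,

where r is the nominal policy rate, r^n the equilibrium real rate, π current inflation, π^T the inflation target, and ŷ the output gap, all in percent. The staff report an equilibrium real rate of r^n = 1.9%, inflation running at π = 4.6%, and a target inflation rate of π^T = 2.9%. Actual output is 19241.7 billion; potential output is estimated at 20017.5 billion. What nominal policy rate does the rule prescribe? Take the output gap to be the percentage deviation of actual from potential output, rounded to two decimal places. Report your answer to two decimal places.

5.41%

Output gap = 100 × (19241.7 − 20017.5) / 20017.5 = -3.88%.
r = 1.90 + 2.90 + 1.5 × (4.60 − 2.90) + 0.5 × (-3.88)
   = 1.90 + 2.9 + 2.55 − 1.94 = 5.41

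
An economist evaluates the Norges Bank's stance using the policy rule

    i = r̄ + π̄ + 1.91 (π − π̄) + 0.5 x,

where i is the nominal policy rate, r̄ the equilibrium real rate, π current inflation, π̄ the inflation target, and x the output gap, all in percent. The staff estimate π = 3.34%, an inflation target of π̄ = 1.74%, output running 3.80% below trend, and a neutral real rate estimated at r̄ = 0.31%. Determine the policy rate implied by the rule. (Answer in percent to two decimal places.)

Output 3.80% below potential → x = -3.80.
i = 0.31 + 1.74 + 1.91 × (3.34 − 1.74) + 0.5 × (-3.80)
   = 0.31 + 1.74 + 3.056 − 1.9 = 3.21

3.21%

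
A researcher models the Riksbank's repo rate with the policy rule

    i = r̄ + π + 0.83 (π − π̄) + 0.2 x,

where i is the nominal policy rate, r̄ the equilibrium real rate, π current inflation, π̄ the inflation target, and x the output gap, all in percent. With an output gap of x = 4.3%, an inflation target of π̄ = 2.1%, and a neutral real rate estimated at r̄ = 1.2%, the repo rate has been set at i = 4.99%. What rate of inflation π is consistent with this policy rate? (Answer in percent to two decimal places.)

Collecting π: i = r̄ + (1 + 0.83) π − 0.83 π̄ + 0.2 x
1.83 π = 4.99 − 1.2 + 0.83 × 2.1 − 0.2 × 4.3 = 4.673
π = 4.673 / 1.83 = 2.55

2.55%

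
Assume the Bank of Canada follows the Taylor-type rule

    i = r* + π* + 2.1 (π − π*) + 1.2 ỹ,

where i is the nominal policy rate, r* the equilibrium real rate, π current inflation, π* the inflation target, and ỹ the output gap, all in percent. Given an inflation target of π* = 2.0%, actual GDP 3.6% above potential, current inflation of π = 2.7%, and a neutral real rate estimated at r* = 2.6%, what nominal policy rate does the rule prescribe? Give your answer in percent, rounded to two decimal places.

Output 3.6% above potential → ỹ = 3.6.
i = 2.6 + 2.0 + 2.1 × (2.7 − 2.0) + 1.2 × 3.6
   = 2.6 + 2 + 1.47 + 4.32 = 10.39

10.39%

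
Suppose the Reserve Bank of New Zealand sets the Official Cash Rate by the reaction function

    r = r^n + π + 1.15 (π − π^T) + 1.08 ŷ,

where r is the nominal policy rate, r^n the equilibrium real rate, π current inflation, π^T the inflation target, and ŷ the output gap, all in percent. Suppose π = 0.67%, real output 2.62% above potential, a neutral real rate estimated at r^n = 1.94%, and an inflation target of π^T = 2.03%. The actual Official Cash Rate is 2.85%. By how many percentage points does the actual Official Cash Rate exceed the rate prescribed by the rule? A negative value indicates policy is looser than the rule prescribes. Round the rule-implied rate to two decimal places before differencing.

Output 2.62% above potential → ŷ = 2.62.
r = 1.94 + 0.67 + 1.15 × (0.67 − 2.03) + 1.08 × 2.62
   = 1.94 + 0.67 − 1.564 + 2.8296 = 3.88
Deviation = 2.85 − 3.88 = -1.03 pp.

-1.03 pp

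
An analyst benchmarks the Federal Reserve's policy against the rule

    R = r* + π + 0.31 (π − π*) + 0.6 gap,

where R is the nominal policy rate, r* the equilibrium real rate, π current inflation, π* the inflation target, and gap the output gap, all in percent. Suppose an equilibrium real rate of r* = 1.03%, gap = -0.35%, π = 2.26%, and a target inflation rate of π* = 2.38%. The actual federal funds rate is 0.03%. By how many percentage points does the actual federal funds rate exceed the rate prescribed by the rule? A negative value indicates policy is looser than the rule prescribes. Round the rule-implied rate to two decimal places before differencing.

-3.01 pp

R = 1.03 + 2.26 + 0.31 × (2.26 − 2.38) + 0.6 × (-0.35)
   = 1.03 + 2.26 − 0.0372 − 0.21 = 3.04
Deviation = 0.03 − 3.04 = -3.01 pp.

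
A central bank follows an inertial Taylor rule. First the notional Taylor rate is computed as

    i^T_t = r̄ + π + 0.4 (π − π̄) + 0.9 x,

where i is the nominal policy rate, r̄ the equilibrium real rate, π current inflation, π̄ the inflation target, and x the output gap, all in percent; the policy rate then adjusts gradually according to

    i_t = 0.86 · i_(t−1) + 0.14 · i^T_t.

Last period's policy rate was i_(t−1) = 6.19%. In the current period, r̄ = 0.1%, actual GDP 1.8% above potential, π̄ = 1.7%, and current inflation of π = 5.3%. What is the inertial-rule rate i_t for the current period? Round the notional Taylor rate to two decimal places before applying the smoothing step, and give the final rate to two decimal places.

6.51%

Output 1.8% above potential → x = 1.8.
i^T_t = 0.1 + 5.3 + 0.4 × (5.3 − 1.7) + 0.9 × 1.8
   = 0.1 + 5.3 + 1.44 + 1.62 = 8.46
i_t = 0.86 × 6.19 + 0.14 × 8.46 = 5.3234 + 1.1844 = 6.51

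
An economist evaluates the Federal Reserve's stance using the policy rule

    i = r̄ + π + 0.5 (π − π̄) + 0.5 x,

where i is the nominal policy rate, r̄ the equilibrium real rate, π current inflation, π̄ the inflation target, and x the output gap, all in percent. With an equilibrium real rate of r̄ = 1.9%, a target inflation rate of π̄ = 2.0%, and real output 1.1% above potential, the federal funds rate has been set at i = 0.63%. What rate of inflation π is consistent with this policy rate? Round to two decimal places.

-0.55%

Output 1.1% above potential → x = 1.1.
Collecting π: i = r̄ + (1 + 0.5) π − 0.5 π̄ + 0.5 x
1.5 π = 0.63 − 1.9 + 0.5 × 2.0 − 0.5 × 1.1 = -0.82
π = -0.82 / 1.5 = -0.55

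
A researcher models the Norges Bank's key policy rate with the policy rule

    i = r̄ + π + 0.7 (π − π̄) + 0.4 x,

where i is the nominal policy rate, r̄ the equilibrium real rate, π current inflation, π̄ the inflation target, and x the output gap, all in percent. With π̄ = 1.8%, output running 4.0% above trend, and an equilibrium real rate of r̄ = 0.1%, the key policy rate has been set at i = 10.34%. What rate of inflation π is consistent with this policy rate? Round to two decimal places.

5.82%

Output 4.0% above potential → x = 4.0.
Collecting π: i = r̄ + (1 + 0.7) π − 0.7 π̄ + 0.4 x
1.7 π = 10.34 − 0.1 + 0.7 × 1.8 − 0.4 × 4.0 = 9.9
π = 9.9 / 1.7 = 5.82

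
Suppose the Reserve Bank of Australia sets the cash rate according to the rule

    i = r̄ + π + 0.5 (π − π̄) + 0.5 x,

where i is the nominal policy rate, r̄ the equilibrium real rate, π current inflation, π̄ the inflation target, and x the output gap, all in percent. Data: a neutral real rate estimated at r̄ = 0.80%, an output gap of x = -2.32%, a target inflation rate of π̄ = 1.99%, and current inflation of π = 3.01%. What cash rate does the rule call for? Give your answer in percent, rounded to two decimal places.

3.16%

i = 0.80 + 3.01 + 0.5 × (3.01 − 1.99) + 0.5 × (-2.32)
   = 0.80 + 3.01 + 0.51 − 1.16 = 3.16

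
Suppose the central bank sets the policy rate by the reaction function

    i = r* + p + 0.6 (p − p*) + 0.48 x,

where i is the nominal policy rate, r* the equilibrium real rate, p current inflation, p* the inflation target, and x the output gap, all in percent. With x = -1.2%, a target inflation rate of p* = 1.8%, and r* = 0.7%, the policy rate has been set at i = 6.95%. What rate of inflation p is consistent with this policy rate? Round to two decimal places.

Collecting p: i = r* + (1 + 0.6) p − 0.6 p* + 0.48 x
1.6 p = 6.95 − 0.7 + 0.6 × 1.8 − 0.48 × (-1.2) = 7.906
p = 7.906 / 1.6 = 4.94

4.94%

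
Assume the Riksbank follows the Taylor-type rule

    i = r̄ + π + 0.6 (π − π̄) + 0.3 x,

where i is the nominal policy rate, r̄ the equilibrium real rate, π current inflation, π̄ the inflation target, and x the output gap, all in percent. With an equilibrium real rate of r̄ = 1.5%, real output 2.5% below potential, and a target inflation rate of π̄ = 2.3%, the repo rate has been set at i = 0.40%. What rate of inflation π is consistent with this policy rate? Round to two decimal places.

0.64%

Output 2.5% below potential → x = -2.5.
Collecting π: i = r̄ + (1 + 0.6) π − 0.6 π̄ + 0.3 x
1.6 π = 0.40 − 1.5 + 0.6 × 2.3 − 0.3 × (-2.5) = 1.03
π = 1.03 / 1.6 = 0.64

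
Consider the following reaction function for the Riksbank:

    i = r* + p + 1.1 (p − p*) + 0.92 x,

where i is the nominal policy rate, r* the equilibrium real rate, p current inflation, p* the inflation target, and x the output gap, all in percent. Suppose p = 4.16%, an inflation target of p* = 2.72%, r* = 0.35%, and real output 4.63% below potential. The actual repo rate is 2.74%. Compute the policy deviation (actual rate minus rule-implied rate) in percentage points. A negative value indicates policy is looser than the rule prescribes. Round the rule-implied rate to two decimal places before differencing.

0.91 pp

Output 4.63% below potential → x = -4.63.
i = 0.35 + 4.16 + 1.1 × (4.16 − 2.72) + 0.92 × (-4.63)
   = 0.35 + 4.16 + 1.584 − 4.2596 = 1.83
Deviation = 2.74 − 1.83 = 0.91 pp.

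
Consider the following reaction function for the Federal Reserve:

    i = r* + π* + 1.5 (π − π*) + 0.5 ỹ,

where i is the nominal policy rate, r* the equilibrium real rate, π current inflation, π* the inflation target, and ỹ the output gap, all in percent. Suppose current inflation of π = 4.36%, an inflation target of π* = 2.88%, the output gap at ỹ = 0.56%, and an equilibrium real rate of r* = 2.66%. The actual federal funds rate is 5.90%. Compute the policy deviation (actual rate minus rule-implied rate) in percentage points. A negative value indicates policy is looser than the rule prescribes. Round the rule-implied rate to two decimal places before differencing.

i = 2.66 + 2.88 + 1.5 × (4.36 − 2.88) + 0.5 × 0.56
   = 2.66 + 2.88 + 2.22 + 0.28 = 8.04
Deviation = 5.90 − 8.04 = -2.14 pp.

-2.14 pp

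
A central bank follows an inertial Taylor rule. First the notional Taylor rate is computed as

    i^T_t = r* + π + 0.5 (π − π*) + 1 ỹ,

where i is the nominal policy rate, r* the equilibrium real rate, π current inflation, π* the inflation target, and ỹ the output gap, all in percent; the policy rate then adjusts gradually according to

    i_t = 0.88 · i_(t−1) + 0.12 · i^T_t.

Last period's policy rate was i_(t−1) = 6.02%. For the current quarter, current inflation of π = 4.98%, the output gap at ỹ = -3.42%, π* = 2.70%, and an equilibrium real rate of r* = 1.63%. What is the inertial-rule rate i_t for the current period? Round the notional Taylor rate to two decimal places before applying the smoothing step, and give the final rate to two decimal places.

i^T_t = 1.63 + 4.98 + 0.5 × (4.98 − 2.70) + 1 × (-3.42)
   = 1.63 + 4.98 + 1.14 − 3.42 = 4.33
i_t = 0.88 × 6.02 + 0.12 × 4.33 = 5.2976 + 0.5196 = 5.82

5.82%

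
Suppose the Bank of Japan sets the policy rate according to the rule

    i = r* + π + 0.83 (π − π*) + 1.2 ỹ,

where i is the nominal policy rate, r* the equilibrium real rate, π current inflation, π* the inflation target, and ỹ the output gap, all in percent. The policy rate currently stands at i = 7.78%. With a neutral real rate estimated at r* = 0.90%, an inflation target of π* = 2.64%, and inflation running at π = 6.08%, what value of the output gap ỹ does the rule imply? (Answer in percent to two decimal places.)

-1.71%

1.2 ỹ = 7.78 − 0.90 − 6.08 − 0.83 × (6.08 − 2.64) = -2.0552
ỹ = -2.0552 / 1.2 = -1.71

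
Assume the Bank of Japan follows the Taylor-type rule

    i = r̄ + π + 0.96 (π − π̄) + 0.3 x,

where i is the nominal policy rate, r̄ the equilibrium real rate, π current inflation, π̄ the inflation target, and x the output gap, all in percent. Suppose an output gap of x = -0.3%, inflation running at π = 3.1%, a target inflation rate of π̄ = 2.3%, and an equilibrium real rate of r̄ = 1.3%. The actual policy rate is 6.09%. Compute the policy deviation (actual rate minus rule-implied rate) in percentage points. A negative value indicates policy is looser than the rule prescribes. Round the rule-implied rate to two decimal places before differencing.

i = 1.3 + 3.1 + 0.96 × (3.1 − 2.3) + 0.3 × (-0.3)
   = 1.3 + 3.1 + 0.768 − 0.09 = 5.08
Deviation = 6.09 − 5.08 = 1.01 pp.

1.01 pp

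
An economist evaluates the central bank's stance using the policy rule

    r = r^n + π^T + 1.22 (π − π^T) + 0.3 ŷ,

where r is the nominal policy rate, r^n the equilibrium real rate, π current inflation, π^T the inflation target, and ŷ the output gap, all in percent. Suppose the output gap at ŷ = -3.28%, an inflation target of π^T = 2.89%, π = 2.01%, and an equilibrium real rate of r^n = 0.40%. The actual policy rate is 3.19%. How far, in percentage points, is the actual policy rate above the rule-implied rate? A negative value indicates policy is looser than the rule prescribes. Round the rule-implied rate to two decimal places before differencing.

1.96 pp

r = 0.40 + 2.89 + 1.22 × (2.01 − 2.89) + 0.3 × (-3.28)
   = 0.40 + 2.89 − 1.0736 − 0.984 = 1.23
Deviation = 3.19 − 1.23 = 1.96 pp.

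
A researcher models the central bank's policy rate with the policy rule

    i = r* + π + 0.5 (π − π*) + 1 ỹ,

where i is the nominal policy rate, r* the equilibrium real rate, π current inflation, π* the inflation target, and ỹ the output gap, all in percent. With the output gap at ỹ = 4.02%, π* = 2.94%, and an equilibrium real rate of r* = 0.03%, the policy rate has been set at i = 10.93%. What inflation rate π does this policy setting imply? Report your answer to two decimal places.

5.57%

Collecting π: i = r* + (1 + 0.5) π − 0.5 π* + 1 ỹ
1.5 π = 10.93 − 0.03 + 0.5 × 2.94 − 1 × 4.02 = 8.35
π = 8.35 / 1.5 = 5.57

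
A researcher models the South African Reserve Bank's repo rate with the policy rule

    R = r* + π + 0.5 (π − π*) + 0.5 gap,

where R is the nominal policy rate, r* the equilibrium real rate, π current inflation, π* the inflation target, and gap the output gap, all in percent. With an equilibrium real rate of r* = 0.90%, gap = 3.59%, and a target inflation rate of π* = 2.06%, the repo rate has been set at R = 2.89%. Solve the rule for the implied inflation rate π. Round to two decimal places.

0.82%

Collecting π: R = r* + (1 + 0.5) π − 0.5 π* + 0.5 gap
1.5 π = 2.89 − 0.90 + 0.5 × 2.06 − 0.5 × 3.59 = 1.225
π = 1.225 / 1.5 = 0.82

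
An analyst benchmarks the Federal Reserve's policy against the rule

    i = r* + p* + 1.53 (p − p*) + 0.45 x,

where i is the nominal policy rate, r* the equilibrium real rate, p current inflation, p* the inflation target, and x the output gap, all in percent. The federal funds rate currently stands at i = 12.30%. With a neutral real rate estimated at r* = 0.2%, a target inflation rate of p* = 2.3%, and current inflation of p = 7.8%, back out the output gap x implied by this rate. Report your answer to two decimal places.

3.08%

0.45 x = 12.30 − 0.2 − 2.3 − 1.53 × (7.8 − 2.3) = 1.385
x = 1.385 / 0.45 = 3.08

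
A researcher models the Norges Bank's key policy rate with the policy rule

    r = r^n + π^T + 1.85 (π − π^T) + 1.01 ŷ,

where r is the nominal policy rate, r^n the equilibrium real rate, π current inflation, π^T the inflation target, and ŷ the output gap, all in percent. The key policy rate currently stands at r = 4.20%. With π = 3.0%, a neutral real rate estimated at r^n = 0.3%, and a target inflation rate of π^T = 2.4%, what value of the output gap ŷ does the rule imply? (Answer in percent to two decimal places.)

0.39%

1.01 ŷ = 4.20 − 0.3 − 2.4 − 1.85 × (3.0 − 2.4) = 0.39
ŷ = 0.39 / 1.01 = 0.39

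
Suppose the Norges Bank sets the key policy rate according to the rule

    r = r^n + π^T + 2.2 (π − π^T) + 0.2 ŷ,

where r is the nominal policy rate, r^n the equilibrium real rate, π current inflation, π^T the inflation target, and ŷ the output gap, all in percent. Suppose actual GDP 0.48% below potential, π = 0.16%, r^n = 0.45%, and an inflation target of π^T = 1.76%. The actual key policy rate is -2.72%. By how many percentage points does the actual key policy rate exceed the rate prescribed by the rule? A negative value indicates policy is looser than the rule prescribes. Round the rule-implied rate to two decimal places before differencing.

-1.31 pp

Output 0.48% below potential → ŷ = -0.48.
r = 0.45 + 1.76 + 2.2 × (0.16 − 1.76) + 0.2 × (-0.48)
   = 0.45 + 1.76 − 3.52 − 0.096 = -1.41
Deviation = -2.72 − (-1.41) = -1.31 pp.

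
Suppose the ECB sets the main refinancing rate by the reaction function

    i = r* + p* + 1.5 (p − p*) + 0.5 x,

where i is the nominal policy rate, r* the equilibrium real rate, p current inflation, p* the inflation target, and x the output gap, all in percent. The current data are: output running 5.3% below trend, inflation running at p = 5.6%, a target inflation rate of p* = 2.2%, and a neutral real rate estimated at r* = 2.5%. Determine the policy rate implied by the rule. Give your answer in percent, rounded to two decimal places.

7.15%

Output 5.3% below potential → x = -5.3.
i = 2.5 + 2.2 + 1.5 × (5.6 − 2.2) + 0.5 × (-5.3)
   = 2.5 + 2.2 + 5.1 − 2.65 = 7.15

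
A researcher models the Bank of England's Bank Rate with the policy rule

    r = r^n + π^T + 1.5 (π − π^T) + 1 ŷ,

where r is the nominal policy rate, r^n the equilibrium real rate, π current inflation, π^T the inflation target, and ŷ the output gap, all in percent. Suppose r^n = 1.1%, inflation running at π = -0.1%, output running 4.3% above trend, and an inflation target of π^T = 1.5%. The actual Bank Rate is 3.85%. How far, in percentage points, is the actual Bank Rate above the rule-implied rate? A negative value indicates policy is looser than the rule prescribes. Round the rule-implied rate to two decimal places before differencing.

-0.65 pp

Output 4.3% above potential → ŷ = 4.3.
r = 1.1 + 1.5 + 1.5 × (-0.1 − 1.5) + 1 × 4.3
   = 1.1 + 1.5 − 2.4 + 4.3 = 4.50
Deviation = 3.85 − 4.50 = -0.65 pp.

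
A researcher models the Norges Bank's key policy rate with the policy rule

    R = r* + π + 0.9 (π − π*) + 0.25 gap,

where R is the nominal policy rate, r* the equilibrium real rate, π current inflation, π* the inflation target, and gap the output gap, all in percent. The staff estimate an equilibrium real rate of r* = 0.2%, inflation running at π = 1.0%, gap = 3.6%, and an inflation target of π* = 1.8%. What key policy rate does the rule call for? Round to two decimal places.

1.38%

R = 0.2 + 1.0 + 0.9 × (1.0 − 1.8) + 0.25 × 3.6
   = 0.2 + 1 − 0.72 + 0.9 = 1.38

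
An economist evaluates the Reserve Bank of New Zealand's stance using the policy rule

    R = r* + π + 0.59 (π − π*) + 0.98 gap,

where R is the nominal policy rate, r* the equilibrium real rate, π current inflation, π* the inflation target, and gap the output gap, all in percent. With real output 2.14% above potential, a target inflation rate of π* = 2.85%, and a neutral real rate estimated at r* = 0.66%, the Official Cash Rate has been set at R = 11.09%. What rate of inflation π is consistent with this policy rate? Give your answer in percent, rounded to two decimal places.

6.30%

Output 2.14% above potential → gap = 2.14.
Collecting π: R = r* + (1 + 0.59) π − 0.59 π* + 0.98 gap
1.59 π = 11.09 − 0.66 + 0.59 × 2.85 − 0.98 × 2.14 = 10.0143
π = 10.0143 / 1.59 = 6.30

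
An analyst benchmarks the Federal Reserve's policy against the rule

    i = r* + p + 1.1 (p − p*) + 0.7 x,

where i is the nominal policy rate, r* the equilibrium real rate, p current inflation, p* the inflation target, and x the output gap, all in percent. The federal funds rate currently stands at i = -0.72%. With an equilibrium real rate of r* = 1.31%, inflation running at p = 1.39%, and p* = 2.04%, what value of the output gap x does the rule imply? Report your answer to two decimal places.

-3.86%

0.7 x = -0.72 − 1.31 − 1.39 − 1.1 × (1.39 − 2.04) = -2.705
x = -2.705 / 0.7 = -3.86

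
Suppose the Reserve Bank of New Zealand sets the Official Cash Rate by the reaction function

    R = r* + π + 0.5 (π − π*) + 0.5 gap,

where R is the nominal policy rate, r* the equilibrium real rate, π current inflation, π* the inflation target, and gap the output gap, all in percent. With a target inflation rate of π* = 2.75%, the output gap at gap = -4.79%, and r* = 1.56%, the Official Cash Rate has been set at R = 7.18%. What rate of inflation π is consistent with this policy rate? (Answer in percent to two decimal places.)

Collecting π: R = r* + (1 + 0.5) π − 0.5 π* + 0.5 gap
1.5 π = 7.18 − 1.56 + 0.5 × 2.75 − 0.5 × (-4.79) = 9.39
π = 9.39 / 1.5 = 6.26

6.26%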